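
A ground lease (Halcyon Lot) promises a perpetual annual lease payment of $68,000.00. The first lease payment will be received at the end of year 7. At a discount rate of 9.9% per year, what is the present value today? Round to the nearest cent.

$389841.05

Value at end of year 6: C / r = $68,000.00 / 0.099 = $686,868.6869
Discount to today: PV = $686,868.6869 / (1 + 0.099)^6 = $686,868.6869 / 1.761920 = $389,841.05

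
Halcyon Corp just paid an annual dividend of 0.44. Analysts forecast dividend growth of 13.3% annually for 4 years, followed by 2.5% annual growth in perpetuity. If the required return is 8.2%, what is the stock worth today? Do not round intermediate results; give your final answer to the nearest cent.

11.49

D_1 = 0.49852
D_2 = 0.56482
D_3 = 0.63994
D_4 = 0.72506
Terminal value at year 4: TV = D_4×(1+g_2)/(r−g_2) = 0.74318/0.057 = 13.03831
P_0 = D_1/(1+r)^1 + D_2/(1+r)^2 + D_3/(1+r)^3 + D_4/(1+r)^4 + TV/(1+r)^4
    = 0.46074 + 0.48246 + 0.50520 + 0.52901 + 9.51289 = 11.49029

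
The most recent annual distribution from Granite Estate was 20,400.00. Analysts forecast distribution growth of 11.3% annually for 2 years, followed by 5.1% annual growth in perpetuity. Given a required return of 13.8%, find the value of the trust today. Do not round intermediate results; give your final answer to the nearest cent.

275197.87

D_1 = 22705.20000
D_2 = 25270.88760
Terminal value at year 2: TV = D_2×(1+g_2)/(r−g_2) = 26559.70287/0.087 = 305283.94101
P_0 = D_1/(1+r)^1 + D_2/(1+r)^2 + TV/(1+r)^2
    = 19951.84534 + 19513.53591 + 235732.48554 = 275197.86680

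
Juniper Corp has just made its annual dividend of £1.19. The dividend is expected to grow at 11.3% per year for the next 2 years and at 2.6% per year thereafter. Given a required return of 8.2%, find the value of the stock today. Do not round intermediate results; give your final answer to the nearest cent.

£25.55

D_1 = 1.32447
D_2 = 1.47414
Terminal value at year 2: TV = D_2×(1+g_2)/(r−g_2) = 1.51246/0.056 = 27.00826
P_0 = D_1/(1+r)^1 + D_2/(1+r)^2 + TV/(1+r)^2
    = 1.22409 + 1.25917 + 23.06971 = 25.55297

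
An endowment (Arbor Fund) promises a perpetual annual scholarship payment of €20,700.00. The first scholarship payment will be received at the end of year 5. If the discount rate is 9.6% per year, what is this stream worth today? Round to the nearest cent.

€149436.57

Value at end of year 4: C / r = €20,700.00 / 0.096 = €215,625.0000
Discount to today: PV = €215,625.0000 / (1 + 0.096)^4 = €215,625.0000 / 1.442920 = €149,436.57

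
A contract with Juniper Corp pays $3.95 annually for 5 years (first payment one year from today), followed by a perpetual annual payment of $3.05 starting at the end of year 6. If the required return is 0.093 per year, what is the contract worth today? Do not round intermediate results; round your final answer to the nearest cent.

PV of 5-year annuity: $3.95 × [1 − (1+0.093)^−5] / 0.093 = 15.24527
Perpetuity value at year 5: $3.05 / 0.093 = 32.79570
PV of perpetuity: 32.79570 / (1+0.093)^5 = 21.02404
Total PV = 15.24527 + 21.02404 = 36.26930

$36.27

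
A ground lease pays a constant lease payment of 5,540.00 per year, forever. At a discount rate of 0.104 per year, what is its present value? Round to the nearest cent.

Level perpetuity: PV = C / r = 5,540.00 / 0.104 = 53,269.23

53269.23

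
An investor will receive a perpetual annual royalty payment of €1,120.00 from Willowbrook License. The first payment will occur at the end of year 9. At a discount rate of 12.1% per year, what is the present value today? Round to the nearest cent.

Value at end of year 8: C / r = €1,120.00 / 0.121 = €9,256.1983
Discount to today: PV = €9,256.1983 / (1 + 0.121)^8 = €9,256.1983 / 2.493704 = €3,711.83

€3711.83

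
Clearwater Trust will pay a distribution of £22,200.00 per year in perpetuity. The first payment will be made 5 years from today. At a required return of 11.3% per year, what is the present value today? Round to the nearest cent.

£128024.73

Value at end of year 4: C / r = £22,200.00 / 0.113 = £196,460.1770
Discount to today: PV = £196,460.1770 / (1 + 0.113)^4 = £196,460.1770 / 1.534549 = £128,024.73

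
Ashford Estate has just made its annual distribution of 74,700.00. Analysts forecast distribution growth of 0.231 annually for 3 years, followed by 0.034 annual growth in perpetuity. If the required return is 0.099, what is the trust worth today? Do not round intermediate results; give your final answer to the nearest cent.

1952343.68

D_1 = 91955.70000
D_2 = 113197.46670
D_3 = 139346.08151
Terminal value at year 3: TV = D_3×(1+g_2)/(r−g_2) = 144083.84828/0.065 = 2216674.58891
P_0 = D_1/(1+r)^1 + D_2/(1+r)^2 + D_3/(1+r)^3 + TV/(1+r)^3
    = 83672.15651 + 93721.95146 + 104978.81916 + 1669970.75395 = 1952343.68108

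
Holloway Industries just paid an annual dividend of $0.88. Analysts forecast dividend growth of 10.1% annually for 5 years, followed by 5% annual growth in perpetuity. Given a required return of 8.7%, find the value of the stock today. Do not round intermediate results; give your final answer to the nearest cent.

D_1 = 0.96888
D_2 = 1.06674
D_3 = 1.17448
D_4 = 1.29310
D_5 = 1.42370
Terminal value at year 5: TV = D_5×(1+g_2)/(r−g_2) = 1.49489/0.037 = 40.40237
P_0 = D_1/(1+r)^1 + D_2/(1+r)^2 + D_3/(1+r)^3 + D_4/(1+r)^4 + D_5/(1+r)^5 + TV/(1+r)^5
    = 0.89133 + 0.90281 + 0.91444 + 0.92622 + 0.93815 + 26.62313 = 31.19609

$31.20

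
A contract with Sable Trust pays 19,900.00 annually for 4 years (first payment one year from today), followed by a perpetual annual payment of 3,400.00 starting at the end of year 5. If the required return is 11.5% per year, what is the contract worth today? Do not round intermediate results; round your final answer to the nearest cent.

PV of 4-year annuity: 19,900.00 × [1 − (1+0.115)^−4] / 0.115 = 61085.31461
Perpetuity value at year 4: 3,400.00 / 0.115 = 29565.21739
PV of perpetuity: 29565.21739 / (1+0.115)^4 = 19128.53047
Total PV = 61085.31461 + 19128.53047 = 80213.84508

80213.85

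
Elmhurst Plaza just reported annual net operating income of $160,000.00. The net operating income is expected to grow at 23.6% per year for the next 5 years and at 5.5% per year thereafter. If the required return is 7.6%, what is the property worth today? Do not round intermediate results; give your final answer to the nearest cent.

D_1 = 197760.00000
D_2 = 244431.36000
D_3 = 302117.16096
D_4 = 373416.81095
D_5 = 461543.17833
Terminal value at year 5: TV = D_5×(1+g_2)/(r−g_2) = 486928.05314/0.021 = 23187050.14943
P_0 = D_1/(1+r)^1 + D_2/(1+r)^2 + D_3/(1+r)^3 + D_4/(1+r)^4 + D_5/(1+r)^5 + TV/(1+r)^5
    = 183791.82156 + 211121.46046 + 242514.98617 + 278576.69415 + 320000.73790 + 16076227.54664 = 17312233.24688

$17312233.25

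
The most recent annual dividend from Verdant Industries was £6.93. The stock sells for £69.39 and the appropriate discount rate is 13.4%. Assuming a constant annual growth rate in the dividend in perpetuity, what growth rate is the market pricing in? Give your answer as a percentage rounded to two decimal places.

P = D₀(1+g)/(r−g) ⇒ P(r−g) = D₀(1+g) ⇒ g(P+D₀) = P·r − D₀
g = (P·r − D₀)/(P + D₀) = (£69.39×0.134 − £6.93) / (£69.39 + £6.93) = 0.031031

3.10%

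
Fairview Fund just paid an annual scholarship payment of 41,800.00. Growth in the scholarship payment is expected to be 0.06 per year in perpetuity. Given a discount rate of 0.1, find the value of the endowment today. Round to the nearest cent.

1107700.00

D₁ = D₀ × (1 + g) = 41,800.00 × 1.06 = 44,308.0000
Growing perpetuity: P = D₁ / (r − g) = 44,308.0000 / (0.1 − 0.06) = 1,107,700.00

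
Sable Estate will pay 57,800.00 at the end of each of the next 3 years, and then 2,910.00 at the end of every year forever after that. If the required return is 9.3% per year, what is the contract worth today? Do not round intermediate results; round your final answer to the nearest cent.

169493.55

PV of 3-year annuity: 57,800.00 × [1 − (1+0.093)^−3] / 0.093 = 145530.08977
Perpetuity value at year 3: 2,910.00 / 0.093 = 31290.32258
PV of perpetuity: 31290.32258 / (1+0.093)^3 = 23963.46166
Total PV = 145530.08977 + 23963.46166 = 169493.55143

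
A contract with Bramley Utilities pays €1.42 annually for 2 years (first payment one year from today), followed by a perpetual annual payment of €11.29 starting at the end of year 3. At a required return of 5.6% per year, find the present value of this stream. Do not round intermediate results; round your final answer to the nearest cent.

PV of 2-year annuity: €1.42 × [1 − (1+0.056)^−2] / 0.056 = 2.61808
Perpetuity value at year 2: €11.29 / 0.056 = 201.60714
PV of perpetuity: 201.60714 / (1+0.056)^2 = 180.79153
Total PV = 2.61808 + 180.79153 = 183.40961

€183.41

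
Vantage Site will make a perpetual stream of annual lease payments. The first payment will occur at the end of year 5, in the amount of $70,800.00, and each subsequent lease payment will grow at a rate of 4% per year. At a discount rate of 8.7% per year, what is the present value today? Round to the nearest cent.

$1078989.51

Value at end of year 4: C₁ / (r − g) = $70,800.00 / (0.087 − 0.04) = $1,506,382.9787
Discount to today: PV = $1,506,382.9787 / (1 + 0.087)^4 = $1,506,382.9787 / 1.396105 = $1,078,989.51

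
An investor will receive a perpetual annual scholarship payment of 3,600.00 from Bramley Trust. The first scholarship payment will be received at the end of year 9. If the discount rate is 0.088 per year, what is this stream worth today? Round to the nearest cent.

20834.77

Value at end of year 8: C / r = 3,600.00 / 0.088 = 40,909.0909
Discount to today: PV = 40,909.0909 / (1 + 0.088)^8 = 40,909.0909 / 1.963501 = 20,834.77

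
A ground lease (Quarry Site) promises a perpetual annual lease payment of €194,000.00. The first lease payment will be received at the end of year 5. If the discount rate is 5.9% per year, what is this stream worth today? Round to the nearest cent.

Value at end of year 4: C / r = €194,000.00 / 0.059 = €3,288,135.5932
Discount to today: PV = €3,288,135.5932 / (1 + 0.059)^4 = €3,288,135.5932 / 1.257720 = €2,614,362.94

€2614362.94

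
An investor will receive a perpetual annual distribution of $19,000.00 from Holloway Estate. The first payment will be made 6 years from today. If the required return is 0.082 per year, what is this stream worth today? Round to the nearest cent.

Value at end of year 5: C / r = $19,000.00 / 0.082 = $231,707.3171
Discount to today: PV = $231,707.3171 / (1 + 0.082)^5 = $231,707.3171 / 1.482983 = $156,244.03

$156244.03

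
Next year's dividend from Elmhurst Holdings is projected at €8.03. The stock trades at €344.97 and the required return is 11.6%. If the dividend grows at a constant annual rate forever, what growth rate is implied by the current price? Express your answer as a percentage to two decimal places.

P = D₁/(r−g) ⇒ g = r − D₁/P = 0.116 − €8.03/€344.97 = 0.092723

9.27%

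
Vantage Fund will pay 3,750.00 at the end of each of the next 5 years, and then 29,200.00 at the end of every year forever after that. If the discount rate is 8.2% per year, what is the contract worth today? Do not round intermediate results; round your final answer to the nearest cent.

255016.48

PV of 5-year annuity: 3,750.00 × [1 − (1+0.082)^−5] / 0.082 = 14894.06893
Perpetuity value at year 5: 29,200.00 / 0.082 = 356097.56098
PV of perpetuity: 356097.56098 / (1+0.082)^5 = 240122.41093
Total PV = 14894.06893 + 240122.41093 = 255016.47986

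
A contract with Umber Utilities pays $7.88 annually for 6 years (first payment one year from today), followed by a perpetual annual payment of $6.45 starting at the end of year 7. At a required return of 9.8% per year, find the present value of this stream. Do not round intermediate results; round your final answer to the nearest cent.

PV of 6-year annuity: $7.88 × [1 − (1+0.098)^−6] / 0.098 = 34.52154
Perpetuity value at year 6: $6.45 / 0.098 = 65.81633
PV of perpetuity: 65.81633 / (1+0.098)^6 = 37.55948
Total PV = 34.52154 + 37.55948 = 72.08102

$72.08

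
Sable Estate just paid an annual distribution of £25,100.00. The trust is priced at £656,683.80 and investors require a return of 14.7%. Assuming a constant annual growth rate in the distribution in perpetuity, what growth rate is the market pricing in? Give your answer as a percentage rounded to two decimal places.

10.48%

P = D₀(1+g)/(r−g) ⇒ P(r−g) = D₀(1+g) ⇒ g(P+D₀) = P·r − D₀
g = (P·r − D₀)/(P + D₀) = (£656,683.80×0.147 − £25,100.00) / (£656,683.80 + £25,100.00) = 0.104773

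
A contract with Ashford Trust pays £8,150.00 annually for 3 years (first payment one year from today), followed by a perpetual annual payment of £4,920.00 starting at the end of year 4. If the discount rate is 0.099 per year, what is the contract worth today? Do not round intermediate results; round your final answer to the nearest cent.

PV of 3-year annuity: £8,150.00 × [1 − (1+0.099)^−3] / 0.099 = 20303.57863
Perpetuity value at year 3: £4,920.00 / 0.099 = 49696.96970
PV of perpetuity: 49696.96970 / (1+0.099)^3 = 37440.08542
Total PV = 20303.57863 + 37440.08542 = 57743.66405

£57743.66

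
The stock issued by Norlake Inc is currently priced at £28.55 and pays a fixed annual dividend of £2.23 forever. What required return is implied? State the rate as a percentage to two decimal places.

P = C/r ⇒ r = C/P = £2.23/£28.55 = 0.078109

7.81%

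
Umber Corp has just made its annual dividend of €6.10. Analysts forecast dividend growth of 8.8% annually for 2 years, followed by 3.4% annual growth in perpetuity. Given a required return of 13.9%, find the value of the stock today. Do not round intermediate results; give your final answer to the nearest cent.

€66.20

D_1 = 6.63680
D_2 = 7.22084
Terminal value at year 2: TV = D_2×(1+g_2)/(r−g_2) = 7.46635/0.105 = 71.10807
P_0 = D_1/(1+r)^1 + D_2/(1+r)^2 + TV/(1+r)^2
    = 5.82687 + 5.56596 + 54.81147 = 66.20429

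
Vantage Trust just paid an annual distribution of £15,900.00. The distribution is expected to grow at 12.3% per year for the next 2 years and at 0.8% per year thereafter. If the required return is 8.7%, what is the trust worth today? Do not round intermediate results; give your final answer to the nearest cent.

D_1 = 17855.70000
D_2 = 20051.95110
Terminal value at year 2: TV = D_2×(1+g_2)/(r−g_2) = 20212.36671/0.079 = 255852.74315
P_0 = D_1/(1+r)^1 + D_2/(1+r)^2 + TV/(1+r)^2
    = 16426.58694 + 16970.61373 + 216536.43854 = 249933.63921

£249933.64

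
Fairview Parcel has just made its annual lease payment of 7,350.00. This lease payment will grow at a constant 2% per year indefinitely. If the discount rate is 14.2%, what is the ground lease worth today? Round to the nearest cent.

61450.82

D₁ = D₀ × (1 + g) = 7,350.00 × 1.02 = 7,497.0000
Growing perpetuity: P = D₁ / (r − g) = 7,497.0000 / (0.142 − 0.02) = 61,450.82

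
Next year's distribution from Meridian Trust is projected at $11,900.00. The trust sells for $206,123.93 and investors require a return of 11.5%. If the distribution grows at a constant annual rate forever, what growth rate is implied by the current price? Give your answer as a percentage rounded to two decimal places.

P = D₁/(r−g) ⇒ g = r − D₁/P = 0.115 − $11,900.00/$206,123.93 = 0.057268

5.73%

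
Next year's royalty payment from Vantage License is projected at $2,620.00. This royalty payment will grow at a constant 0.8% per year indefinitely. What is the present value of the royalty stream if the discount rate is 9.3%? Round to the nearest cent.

$30823.53

Growing perpetuity: P = D₁ / (r − g) = $2,620.0000 / (0.093 − 0.008) = $30,823.53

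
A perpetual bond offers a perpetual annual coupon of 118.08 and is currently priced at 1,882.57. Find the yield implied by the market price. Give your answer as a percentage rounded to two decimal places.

P = C/r ⇒ r = C/P = 118.08/1,882.57 = 0.062723

6.27%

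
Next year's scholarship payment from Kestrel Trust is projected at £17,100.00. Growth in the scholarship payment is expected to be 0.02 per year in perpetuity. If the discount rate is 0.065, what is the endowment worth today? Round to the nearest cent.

£380000.00

Growing perpetuity: P = D₁ / (r − g) = £17,100.0000 / (0.065 − 0.02) = £380,000.00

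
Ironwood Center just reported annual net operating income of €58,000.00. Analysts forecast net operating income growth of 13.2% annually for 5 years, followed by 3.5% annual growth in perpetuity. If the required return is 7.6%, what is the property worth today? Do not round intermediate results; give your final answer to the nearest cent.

D_1 = 65656.00000
D_2 = 74322.59200
D_3 = 84133.17414
D_4 = 95238.75313
D_5 = 107810.26854
Terminal value at year 5: TV = D_5×(1+g_2)/(r−g_2) = 111583.62794/0.041 = 2721551.90106
P_0 = D_1/(1+r)^1 + D_2/(1+r)^2 + D_3/(1+r)^3 + D_4/(1+r)^4 + D_5/(1+r)^5 + TV/(1+r)^5
    = 61018.58736 + 64194.27592 + 67535.24196 + 71050.08726 + 74747.86132 + 1886927.71868 = 2225473.77250

€2225473.77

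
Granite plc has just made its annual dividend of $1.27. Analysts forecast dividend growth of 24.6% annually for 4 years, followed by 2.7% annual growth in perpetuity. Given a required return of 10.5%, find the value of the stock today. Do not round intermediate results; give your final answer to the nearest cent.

$33.95

D_1 = 1.58242
D_2 = 1.97170
D_3 = 2.45673
D_4 = 3.06109
Terminal value at year 4: TV = D_4×(1+g_2)/(r−g_2) = 3.14374/0.078 = 40.30433
P_0 = D_1/(1+r)^1 + D_2/(1+r)^2 + D_3/(1+r)^3 + D_4/(1+r)^4 + TV/(1+r)^4
    = 1.43205 + 1.61479 + 1.82084 + 2.05318 + 27.03352 = 33.95438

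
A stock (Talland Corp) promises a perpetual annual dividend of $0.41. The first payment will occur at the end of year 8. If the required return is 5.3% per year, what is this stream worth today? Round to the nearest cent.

Value at end of year 7: C / r = $0.41 / 0.053 = $7.7358
Discount to today: PV = $7.7358 / (1 + 0.053)^7 = $7.7358 / 1.435485 = $5.39

$5.39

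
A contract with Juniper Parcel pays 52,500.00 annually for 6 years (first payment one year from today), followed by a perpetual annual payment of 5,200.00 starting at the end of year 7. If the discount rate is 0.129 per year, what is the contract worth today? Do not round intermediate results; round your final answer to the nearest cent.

229921.91

PV of 6-year annuity: 52,500.00 × [1 − (1+0.129)^−6] / 0.129 = 210457.11248
Perpetuity value at year 6: 5,200.00 / 0.129 = 40310.07752
PV of perpetuity: 40310.07752 / (1+0.129)^6 = 19464.80162
Total PV = 210457.11248 + 19464.80162 = 229921.91410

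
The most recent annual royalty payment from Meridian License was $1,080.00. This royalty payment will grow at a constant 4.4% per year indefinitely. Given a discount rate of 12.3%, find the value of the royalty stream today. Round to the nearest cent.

$14272.41

D₁ = D₀ × (1 + g) = $1,080.00 × 1.044 = $1,127.5200
Growing perpetuity: P = D₁ / (r − g) = $1,127.5200 / (0.123 − 0.044) = $14,272.41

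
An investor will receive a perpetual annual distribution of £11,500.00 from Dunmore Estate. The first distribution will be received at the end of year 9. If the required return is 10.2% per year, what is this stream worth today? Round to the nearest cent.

Value at end of year 8: C / r = £11,500.00 / 0.102 = £112,745.0980
Discount to today: PV = £112,745.0980 / (1 + 0.102)^8 = £112,745.0980 / 2.174967 = £51,837.60

£51837.60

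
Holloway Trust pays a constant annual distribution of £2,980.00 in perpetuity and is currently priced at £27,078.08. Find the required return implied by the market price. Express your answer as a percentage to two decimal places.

P = C/r ⇒ r = C/P = £2,980.00/£27,078.08 = 0.110052

11.01%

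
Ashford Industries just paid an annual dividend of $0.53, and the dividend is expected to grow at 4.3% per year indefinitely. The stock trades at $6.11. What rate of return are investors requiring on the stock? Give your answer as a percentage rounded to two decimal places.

13.35%

D₁ = $0.53 × 1.043 = $0.5528
P = D₁/(r − g) ⇒ r = D₁/P + g = $0.5528/$6.11 + 0.043 = 0.090473 + 0.043 = 0.133473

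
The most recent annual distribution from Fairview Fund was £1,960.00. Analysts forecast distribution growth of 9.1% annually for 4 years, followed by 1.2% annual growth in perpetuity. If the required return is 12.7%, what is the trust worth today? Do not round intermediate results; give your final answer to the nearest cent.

£22381.13

D_1 = 2138.36000
D_2 = 2332.95076
D_3 = 2545.24928
D_4 = 2776.86696
Terminal value at year 4: TV = D_4×(1+g_2)/(r−g_2) = 2810.18937/0.115 = 24436.42928
P_0 = D_1/(1+r)^1 + D_2/(1+r)^2 + D_3/(1+r)^3 + D_4/(1+r)^4 + TV/(1+r)^4
    = 1897.39130 + 1836.78253 + 1778.10980 + 1721.31126 + 15147.53908 = 22381.13397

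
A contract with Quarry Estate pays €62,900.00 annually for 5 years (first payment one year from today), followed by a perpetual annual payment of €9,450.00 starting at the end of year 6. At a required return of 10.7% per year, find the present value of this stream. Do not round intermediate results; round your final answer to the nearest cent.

PV of 5-year annuity: €62,900.00 × [1 − (1+0.107)^−5] / 0.107 = 234237.02711
Perpetuity value at year 5: €9,450.00 / 0.107 = 88317.75701
PV of perpetuity: 88317.75701 / (1+0.107)^5 = 53126.34356
Total PV = 234237.02711 + 53126.34356 = 287363.37067

€287363.37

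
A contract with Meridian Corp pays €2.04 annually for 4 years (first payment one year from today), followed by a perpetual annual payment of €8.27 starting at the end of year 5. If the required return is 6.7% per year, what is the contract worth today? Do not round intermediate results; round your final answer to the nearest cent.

PV of 4-year annuity: €2.04 × [1 − (1+0.067)^−4] / 0.067 = 6.95697
Perpetuity value at year 4: €8.27 / 0.067 = 123.43284
PV of perpetuity: 123.43284 / (1+0.067)^4 = 95.22983
Total PV = 6.95697 + 95.22983 = 102.18680

€102.19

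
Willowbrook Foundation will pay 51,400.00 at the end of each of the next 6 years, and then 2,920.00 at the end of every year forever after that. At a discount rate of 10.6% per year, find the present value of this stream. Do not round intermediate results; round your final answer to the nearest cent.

235028.83

PV of 6-year annuity: 51,400.00 × [1 − (1+0.106)^−6] / 0.106 = 219978.49549
Perpetuity value at year 6: 2,920.00 / 0.106 = 27547.16981
PV of perpetuity: 27547.16981 / (1+0.106)^6 = 15050.33699
Total PV = 219978.49549 + 15050.33699 = 235028.83248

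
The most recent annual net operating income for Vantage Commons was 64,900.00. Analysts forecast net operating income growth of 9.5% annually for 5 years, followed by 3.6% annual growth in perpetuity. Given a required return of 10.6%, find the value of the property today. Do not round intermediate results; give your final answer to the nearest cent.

D_1 = 71065.50000
D_2 = 77816.72250
D_3 = 85209.31114
D_4 = 93304.19570
D_5 = 102168.09429
Terminal value at year 5: TV = D_5×(1+g_2)/(r−g_2) = 105846.14568/0.07 = 1512087.79544
P_0 = D_1/(1+r)^1 + D_2/(1+r)^2 + D_3/(1+r)^3 + D_4/(1+r)^4 + D_5/(1+r)^5 + TV/(1+r)^5
    = 64254.52080 + 63615.46137 + 62982.75786 + 62356.34707 + 61736.16640 + 913695.26277 = 1228640.51627

1228640.52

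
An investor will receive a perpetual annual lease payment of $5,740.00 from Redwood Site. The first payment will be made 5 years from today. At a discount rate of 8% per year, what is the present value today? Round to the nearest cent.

$52738.39

Value at end of year 4: C / r = $5,740.00 / 0.08 = $71,750.0000
Discount to today: PV = $71,750.0000 / (1 + 0.08)^4 = $71,750.0000 / 1.360489 = $52,738.39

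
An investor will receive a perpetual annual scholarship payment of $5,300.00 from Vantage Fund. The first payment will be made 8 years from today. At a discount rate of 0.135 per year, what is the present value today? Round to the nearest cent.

Value at end of year 7: C / r = $5,300.00 / 0.135 = $39,259.2593
Discount to today: PV = $39,259.2593 / (1 + 0.135)^7 = $39,259.2593 / 2.426448 = $16,179.72

$16179.72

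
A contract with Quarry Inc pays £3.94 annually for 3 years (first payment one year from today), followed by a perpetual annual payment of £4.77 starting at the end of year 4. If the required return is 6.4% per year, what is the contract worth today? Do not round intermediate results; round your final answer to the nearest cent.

£72.33

PV of 3-year annuity: £3.94 × [1 − (1+0.064)^−3] / 0.064 = 10.45421
Perpetuity value at year 3: £4.77 / 0.064 = 74.53125
PV of perpetuity: 74.53125 / (1+0.064)^3 = 61.87476
Total PV = 10.45421 + 61.87476 = 72.32897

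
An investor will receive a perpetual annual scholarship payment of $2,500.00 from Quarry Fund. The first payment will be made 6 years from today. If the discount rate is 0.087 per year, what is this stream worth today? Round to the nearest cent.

$18935.34

Value at end of year 5: C / r = $2,500.00 / 0.087 = $28,735.6322
Discount to today: PV = $28,735.6322 / (1 + 0.087)^5 = $28,735.6322 / 1.517566 = $18,935.34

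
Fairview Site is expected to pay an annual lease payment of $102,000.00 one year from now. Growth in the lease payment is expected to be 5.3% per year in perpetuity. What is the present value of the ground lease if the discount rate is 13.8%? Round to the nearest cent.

$1200000.00

Growing perpetuity: P = D₁ / (r − g) = $102,000.0000 / (0.138 − 0.053) = $1,200,000.00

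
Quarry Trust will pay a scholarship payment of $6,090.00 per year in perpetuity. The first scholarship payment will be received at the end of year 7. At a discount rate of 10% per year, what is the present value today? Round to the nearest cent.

$34376.46

Value at end of year 6: C / r = $6,090.00 / 0.1 = $60,900.0000
Discount to today: PV = $60,900.0000 / (1 + 0.1)^6 = $60,900.0000 / 1.771561 = $34,376.46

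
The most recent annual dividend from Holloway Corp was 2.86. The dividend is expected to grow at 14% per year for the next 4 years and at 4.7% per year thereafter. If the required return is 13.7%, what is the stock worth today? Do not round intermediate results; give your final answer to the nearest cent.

D_1 = 3.26040
D_2 = 3.71686
D_3 = 4.23722
D_4 = 4.83043
Terminal value at year 4: TV = D_4×(1+g_2)/(r−g_2) = 5.05746/0.09 = 56.19396
P_0 = D_1/(1+r)^1 + D_2/(1+r)^2 + D_3/(1+r)^3 + D_4/(1+r)^4 + TV/(1+r)^4
    = 2.86755 + 2.87511 + 2.88270 + 2.89030 + 33.62387 = 45.13954

45.14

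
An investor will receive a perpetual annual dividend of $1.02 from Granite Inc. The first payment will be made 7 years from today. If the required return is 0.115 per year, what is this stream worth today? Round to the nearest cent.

Value at end of year 6: C / r = $1.02 / 0.115 = $8.8696
Discount to today: PV = $8.8696 / (1 + 0.115)^6 = $8.8696 / 1.921539 = $4.62

$4.62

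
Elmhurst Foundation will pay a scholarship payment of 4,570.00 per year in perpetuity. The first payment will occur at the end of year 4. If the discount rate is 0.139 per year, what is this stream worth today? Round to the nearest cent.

Value at end of year 3: C / r = 4,570.00 / 0.139 = 32,877.6978
Discount to today: PV = 32,877.6978 / (1 + 0.139)^3 = 32,877.6978 / 1.477649 = 22,250.01

22250.01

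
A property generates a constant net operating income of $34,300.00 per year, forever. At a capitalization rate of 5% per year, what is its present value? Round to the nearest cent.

$686000.00

Level perpetuity: PV = C / r = $34,300.00 / 0.05 = $686,000.00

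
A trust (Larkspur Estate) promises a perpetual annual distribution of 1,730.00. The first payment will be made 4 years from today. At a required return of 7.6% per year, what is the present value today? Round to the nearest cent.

Value at end of year 3: C / r = 1,730.00 / 0.076 = 22,763.1579
Discount to today: PV = 22,763.1579 / (1 + 0.076)^3 = 22,763.1579 / 1.245767 = 18,272.40

18272.40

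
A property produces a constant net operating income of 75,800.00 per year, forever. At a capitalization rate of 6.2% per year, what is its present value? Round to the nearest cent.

1222580.65

Level perpetuity: PV = C / r = 75,800.00 / 0.062 = 1,222,580.65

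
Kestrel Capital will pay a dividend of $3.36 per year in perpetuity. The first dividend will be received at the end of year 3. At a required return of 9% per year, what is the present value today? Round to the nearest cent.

Value at end of year 2: C / r = $3.36 / 0.09 = $37.3333
Discount to today: PV = $37.3333 / (1 + 0.09)^2 = $37.3333 / 1.188100 = $31.42

$31.42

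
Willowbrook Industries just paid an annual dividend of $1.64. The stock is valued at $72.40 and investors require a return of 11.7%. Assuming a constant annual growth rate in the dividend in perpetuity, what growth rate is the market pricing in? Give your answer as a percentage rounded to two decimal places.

P = D₀(1+g)/(r−g) ⇒ P(r−g) = D₀(1+g) ⇒ g(P+D₀) = P·r − D₀
g = (P·r − D₀)/(P + D₀) = ($72.40×0.117 − $1.64) / ($72.40 + $1.64) = 0.092258

9.23%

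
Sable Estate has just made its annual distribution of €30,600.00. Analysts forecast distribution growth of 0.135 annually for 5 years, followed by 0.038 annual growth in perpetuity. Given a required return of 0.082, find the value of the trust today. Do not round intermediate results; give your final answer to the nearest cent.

D_1 = 34731.00000
D_2 = 39419.68500
D_3 = 44741.34247
D_4 = 50781.42371
D_5 = 57636.91591
Terminal value at year 5: TV = D_5×(1+g_2)/(r−g_2) = 59827.11871/0.044 = 1359707.24351
P_0 = D_1/(1+r)^1 + D_2/(1+r)^2 + D_3/(1+r)^3 + D_4/(1+r)^4 + D_5/(1+r)^5 + TV/(1+r)^5
    = 32098.89094 + 33671.20261 + 35320.53138 + 37050.64984 + 38865.51531 + 916872.83839 = 1093879.62847

€1093879.63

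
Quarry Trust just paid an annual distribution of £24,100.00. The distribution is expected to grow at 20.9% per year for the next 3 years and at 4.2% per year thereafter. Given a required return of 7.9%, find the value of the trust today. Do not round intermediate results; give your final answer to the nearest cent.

£1045930.62

D_1 = 29136.90000
D_2 = 35226.51210
D_3 = 42588.85313
Terminal value at year 3: TV = D_3×(1+g_2)/(r−g_2) = 44377.58496/0.037 = 1199394.18812
P_0 = D_1/(1+r)^1 + D_2/(1+r)^2 + D_3/(1+r)^3 + TV/(1+r)^3
    = 27003.61446 + 30257.06198 + 33902.49114 + 954767.45311 = 1045930.62069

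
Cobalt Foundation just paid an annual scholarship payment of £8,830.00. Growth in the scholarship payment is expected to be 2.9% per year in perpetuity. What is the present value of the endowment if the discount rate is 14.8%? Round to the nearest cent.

£76353.53

D₁ = D₀ × (1 + g) = £8,830.00 × 1.029 = £9,086.0700
Growing perpetuity: P = D₁ / (r − g) = £9,086.0700 / (0.148 − 0.029) = £76,353.53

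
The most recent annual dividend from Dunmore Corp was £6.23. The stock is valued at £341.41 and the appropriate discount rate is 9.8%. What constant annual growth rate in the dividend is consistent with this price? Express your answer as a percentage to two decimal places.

7.83%

P = D₀(1+g)/(r−g) ⇒ P(r−g) = D₀(1+g) ⇒ g(P+D₀) = P·r − D₀
g = (P·r − D₀)/(P + D₀) = (£341.41×0.098 − £6.23) / (£341.41 + £6.23) = 0.078323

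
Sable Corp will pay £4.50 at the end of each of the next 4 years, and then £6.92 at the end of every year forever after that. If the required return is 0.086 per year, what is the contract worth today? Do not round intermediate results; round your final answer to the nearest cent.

£72.56

PV of 4-year annuity: £4.50 × [1 − (1+0.086)^−4] / 0.086 = 14.70766
Perpetuity value at year 4: £6.92 / 0.086 = 80.46512
PV of perpetuity: 80.46512 / (1+0.086)^4 = 57.84800
Total PV = 14.70766 + 57.84800 = 72.55566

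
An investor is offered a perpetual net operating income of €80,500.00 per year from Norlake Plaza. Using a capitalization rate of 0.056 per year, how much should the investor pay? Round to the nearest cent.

€1437500.00

Level perpetuity: PV = C / r = €80,500.00 / 0.056 = €1,437,500.00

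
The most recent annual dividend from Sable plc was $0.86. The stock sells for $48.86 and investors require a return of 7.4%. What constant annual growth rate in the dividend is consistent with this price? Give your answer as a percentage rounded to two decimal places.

5.54%

P = D₀(1+g)/(r−g) ⇒ P(r−g) = D₀(1+g) ⇒ g(P+D₀) = P·r − D₀
g = (P·r − D₀)/(P + D₀) = ($48.86×0.074 − $0.86) / ($48.86 + $0.86) = 0.055423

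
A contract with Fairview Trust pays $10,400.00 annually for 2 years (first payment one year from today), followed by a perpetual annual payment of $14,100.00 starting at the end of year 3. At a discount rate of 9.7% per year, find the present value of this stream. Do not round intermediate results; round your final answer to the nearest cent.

$138913.39

PV of 2-year annuity: $10,400.00 × [1 − (1+0.097)^−2] / 0.097 = 18122.51695
Perpetuity value at year 2: $14,100.00 / 0.097 = 145360.82474
PV of perpetuity: 145360.82474 / (1+0.097)^2 = 120790.87388
Total PV = 18122.51695 + 120790.87388 = 138913.39083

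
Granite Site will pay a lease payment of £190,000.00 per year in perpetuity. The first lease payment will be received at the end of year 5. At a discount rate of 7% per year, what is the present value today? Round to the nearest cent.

£2070715.58

Value at end of year 4: C / r = £190,000.00 / 0.07 = £2,714,285.7143
Discount to today: PV = £2,714,285.7143 / (1 + 0.07)^4 = £2,714,285.7143 / 1.310796 = £2,070,715.58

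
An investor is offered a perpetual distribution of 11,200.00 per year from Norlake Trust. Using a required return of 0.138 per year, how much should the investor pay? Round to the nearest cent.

Level perpetuity: PV = C / r = 11,200.00 / 0.138 = 81,159.42

81159.42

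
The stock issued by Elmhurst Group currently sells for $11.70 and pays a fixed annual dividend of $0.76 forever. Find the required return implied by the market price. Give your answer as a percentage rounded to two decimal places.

P = C/r ⇒ r = C/P = $0.76/$11.70 = 0.064957

6.50%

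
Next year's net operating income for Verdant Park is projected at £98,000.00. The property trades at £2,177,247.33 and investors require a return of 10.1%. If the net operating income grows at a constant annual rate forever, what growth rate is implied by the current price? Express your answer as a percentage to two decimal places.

5.60%

P = D₁/(r−g) ⇒ g = r − D₁/P = 0.101 − £98,000.00/£2,177,247.33 = 0.055989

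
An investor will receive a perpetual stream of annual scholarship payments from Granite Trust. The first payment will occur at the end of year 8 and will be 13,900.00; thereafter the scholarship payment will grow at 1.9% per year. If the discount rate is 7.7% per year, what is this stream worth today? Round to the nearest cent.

Value at end of year 7: C₁ / (r − g) = 13,900.00 / (0.077 − 0.019) = 239,655.1724
Discount to today: PV = 239,655.1724 / (1 + 0.077)^7 = 239,655.1724 / 1.680776 = 142,586.00

142586.00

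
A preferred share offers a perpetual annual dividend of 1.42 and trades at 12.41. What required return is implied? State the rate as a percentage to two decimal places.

11.44%

P = C/r ⇒ r = C/P = 1.42/12.41 = 0.114424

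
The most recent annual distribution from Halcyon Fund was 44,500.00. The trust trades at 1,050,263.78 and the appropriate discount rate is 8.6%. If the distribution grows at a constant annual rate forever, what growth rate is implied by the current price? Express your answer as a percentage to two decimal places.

4.19%

P = D₀(1+g)/(r−g) ⇒ P(r−g) = D₀(1+g) ⇒ g(P+D₀) = P·r − D₀
g = (P·r − D₀)/(P + D₀) = (1,050,263.78×0.086 − 44,500.00) / (1,050,263.78 + 44,500.00) = 0.041856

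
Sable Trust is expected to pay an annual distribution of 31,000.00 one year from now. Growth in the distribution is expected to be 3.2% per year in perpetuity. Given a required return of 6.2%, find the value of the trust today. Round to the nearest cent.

1033333.33

Growing perpetuity: P = D₁ / (r − g) = 31,000.0000 / (0.062 − 0.032) = 1,033,333.33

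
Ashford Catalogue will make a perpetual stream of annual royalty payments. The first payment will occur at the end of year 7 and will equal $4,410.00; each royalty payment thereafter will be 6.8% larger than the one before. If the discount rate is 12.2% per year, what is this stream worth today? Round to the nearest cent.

Value at end of year 6: C₁ / (r − g) = $4,410.00 / (0.122 − 0.068) = $81,666.6667
Discount to today: PV = $81,666.6667 / (1 + 0.122)^6 = $81,666.6667 / 1.995065 = $40,934.33

$40934.33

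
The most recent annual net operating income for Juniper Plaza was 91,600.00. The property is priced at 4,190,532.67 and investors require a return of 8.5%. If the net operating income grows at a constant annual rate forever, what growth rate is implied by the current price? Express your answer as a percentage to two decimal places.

P = D₀(1+g)/(r−g) ⇒ P(r−g) = D₀(1+g) ⇒ g(P+D₀) = P·r − D₀
g = (P·r − D₀)/(P + D₀) = (4,190,532.67×0.085 − 91,600.00) / (4,190,532.67 + 91,600.00) = 0.061791

6.18%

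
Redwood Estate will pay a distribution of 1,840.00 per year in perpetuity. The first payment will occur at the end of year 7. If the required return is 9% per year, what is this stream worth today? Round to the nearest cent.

Value at end of year 6: C / r = 1,840.00 / 0.09 = 20,444.4444
Discount to today: PV = 20,444.4444 / (1 + 0.09)^6 = 20,444.4444 / 1.677100 = 12,190.35

12190.35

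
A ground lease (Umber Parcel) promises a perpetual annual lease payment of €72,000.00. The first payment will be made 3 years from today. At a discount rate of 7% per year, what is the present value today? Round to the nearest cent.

Value at end of year 2: C / r = €72,000.00 / 0.07 = €1,028,571.4286
Discount to today: PV = €1,028,571.4286 / (1 + 0.07)^2 = €1,028,571.4286 / 1.144900 = €898,394.12

€898394.12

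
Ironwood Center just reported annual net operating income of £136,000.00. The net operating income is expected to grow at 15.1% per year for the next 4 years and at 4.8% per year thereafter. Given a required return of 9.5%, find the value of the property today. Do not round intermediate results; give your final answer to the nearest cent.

D_1 = 156536.00000
D_2 = 180172.93600
D_3 = 207379.04934
D_4 = 238693.28579
Terminal value at year 4: TV = D_4×(1+g_2)/(r−g_2) = 250150.56350/0.047 = 5322352.41497
P_0 = D_1/(1+r)^1 + D_2/(1+r)^2 + D_3/(1+r)^3 + D_4/(1+r)^4 + TV/(1+r)^4
    = 142955.25114 + 150266.20462 + 157951.05162 + 166028.91362 + 3702091.52071 = 4319292.94172

£4319292.94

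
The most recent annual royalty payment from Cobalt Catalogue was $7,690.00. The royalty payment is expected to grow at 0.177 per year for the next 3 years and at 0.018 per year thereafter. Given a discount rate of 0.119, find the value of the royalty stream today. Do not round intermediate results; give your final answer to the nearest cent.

D_1 = 9051.13000
D_2 = 10653.18001
D_3 = 12538.79287
Terminal value at year 3: TV = D_3×(1+g_2)/(r−g_2) = 12764.49114/0.101 = 126381.10043
P_0 = D_1/(1+r)^1 + D_2/(1+r)^2 + D_3/(1+r)^3 + TV/(1+r)^3
    = 8088.58803 + 8507.83566 + 8948.81374 + 90196.95432 = 115742.19174

$115742.19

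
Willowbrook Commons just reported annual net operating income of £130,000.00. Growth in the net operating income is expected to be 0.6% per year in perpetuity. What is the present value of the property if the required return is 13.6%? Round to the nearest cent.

D₁ = D₀ × (1 + g) = £130,000.00 × 1.006 = £130,780.0000
Growing perpetuity: P = D₁ / (r − g) = £130,780.0000 / (0.136 − 0.006) = £1,006,000.00

£1006000.00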